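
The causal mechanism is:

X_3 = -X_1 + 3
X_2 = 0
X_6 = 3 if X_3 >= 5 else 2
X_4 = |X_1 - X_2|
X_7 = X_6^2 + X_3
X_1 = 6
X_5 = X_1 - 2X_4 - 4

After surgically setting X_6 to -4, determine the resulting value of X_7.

13

Intervening sets X_6 = -4 and removes its equation (X_6 = 3 if X_3 >= 5 else 2).
X_3 = -X_1 + 3  [with X_1=6]  = -3
X_7 = X_6^2 + X_3  [with X_6=-4, X_3=-3]  = 13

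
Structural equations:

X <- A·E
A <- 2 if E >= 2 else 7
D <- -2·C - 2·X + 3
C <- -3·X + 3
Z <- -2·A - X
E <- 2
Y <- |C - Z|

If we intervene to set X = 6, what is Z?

-10

do(X=6) replaces the equation X <- A·E with the constant X = 6.
A = 2 if E >= 2 else 7  [with E=2]  = 2
Z = -2·A - X  [with A=2, X=6]  = -10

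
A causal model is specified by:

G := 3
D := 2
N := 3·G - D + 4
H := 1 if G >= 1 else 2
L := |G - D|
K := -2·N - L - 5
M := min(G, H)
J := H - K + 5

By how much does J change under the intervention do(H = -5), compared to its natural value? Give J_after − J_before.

do(H=-5) replaces the equation H := 1 if G >= 1 else 2 with the constant H = -5.
N = 3·G - D + 4  [with G=3, D=2]  = 11
L = |G - D|  [with G=3, D=2]  = 1
K = -2·N - L - 5  [with N=11, L=1]  = -28
J = H - K + 5  [with H=-5, K=-28]  = 28
Without intervention: N = 3·G - D + 4  [with G=3, D=2]  = 11; H = 1 if G >= 1 else 2  [with G=3]  = 1; L = |G - D|  [with G=3, D=2]  = 1; K = -2·N - L - 5  [with N=11, L=1]  = -28; J = H - K + 5  [with H=1, K=-28]  = 34.
Change = 28 − 34 = -6.

-6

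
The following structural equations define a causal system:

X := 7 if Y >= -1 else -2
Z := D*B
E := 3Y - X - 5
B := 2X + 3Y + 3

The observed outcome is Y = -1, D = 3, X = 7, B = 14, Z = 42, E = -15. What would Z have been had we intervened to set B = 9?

Intervening sets B = 9 and removes its equation (B := 2X + 3Y + 3).
Z = D*B  [with D=3, B=9]  = 27

27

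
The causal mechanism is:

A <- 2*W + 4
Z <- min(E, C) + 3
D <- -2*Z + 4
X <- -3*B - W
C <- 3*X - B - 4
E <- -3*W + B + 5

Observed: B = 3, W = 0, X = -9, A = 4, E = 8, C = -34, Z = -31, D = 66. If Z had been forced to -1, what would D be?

6

do(Z=-1) replaces the equation Z <- min(E, C) + 3 with the constant Z = -1.
D = -2*Z + 4  [with Z=-1]  = 6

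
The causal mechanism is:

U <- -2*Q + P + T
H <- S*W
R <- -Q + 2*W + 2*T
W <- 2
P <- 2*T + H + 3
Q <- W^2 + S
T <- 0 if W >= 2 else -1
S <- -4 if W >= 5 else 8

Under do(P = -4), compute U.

do(P=-4) replaces the equation P <- 2*T + H + 3 with the constant P = -4.
S = -4 if W >= 5 else 8  [with W=2]  = 8
Q = W^2 + S  [with W=2, S=8]  = 12
T = 0 if W >= 2 else -1  [with W=2]  = 0
U = -2*Q + P + T  [with Q=12, P=-4, T=0]  = -28

-28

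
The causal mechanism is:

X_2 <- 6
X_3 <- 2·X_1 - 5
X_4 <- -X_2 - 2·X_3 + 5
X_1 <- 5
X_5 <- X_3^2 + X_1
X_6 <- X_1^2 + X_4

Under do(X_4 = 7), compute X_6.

32

Under do(X_4=7), the mechanism X_4 <- -X_2 - 2·X_3 + 5 is discarded; X_4 is fixed at 7.
X_6 = X_1^2 + X_4  [with X_1=5, X_4=7]  = 32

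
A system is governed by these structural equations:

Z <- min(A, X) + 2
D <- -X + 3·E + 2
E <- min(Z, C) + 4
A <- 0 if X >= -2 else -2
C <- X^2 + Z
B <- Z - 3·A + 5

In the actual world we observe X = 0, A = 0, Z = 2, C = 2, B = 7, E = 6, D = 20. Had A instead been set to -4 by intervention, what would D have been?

Under do(A=-4), the mechanism A <- 0 if X >= -2 else -2 is discarded; A is fixed at -4.
Z = min(A, X) + 2  [with A=-4, X=0]  = -2
C = X^2 + Z  [with X=0, Z=-2]  = -2
E = min(Z, C) + 4  [with Z=-2, C=-2]  = 2
D = -X + 3·E + 2  [with X=0, E=2]  = 8

8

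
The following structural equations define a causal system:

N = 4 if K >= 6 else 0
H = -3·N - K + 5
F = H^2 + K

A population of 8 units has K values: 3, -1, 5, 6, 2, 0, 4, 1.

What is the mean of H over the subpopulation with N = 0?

3

Observing N=0 restricts to units where N's equation naturally yields 0: K ∈ {3, -1, 5, 2, 0, 4, 1}. In that subpopulation H = 2, 6, 0, 3, 5, 1, 4, mean 3.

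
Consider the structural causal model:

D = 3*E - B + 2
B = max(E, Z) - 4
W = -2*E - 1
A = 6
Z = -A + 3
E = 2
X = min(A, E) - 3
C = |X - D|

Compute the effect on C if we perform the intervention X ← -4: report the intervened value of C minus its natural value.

3

do(X=-4) replaces the equation X = min(A, E) - 3 with the constant X = -4.
Z = -A + 3  [with A=6]  = -3
B = max(E, Z) - 4  [with E=2, Z=-3]  = -2
D = 3*E - B + 2  [with E=2, B=-2]  = 10
C = |X - D|  [with X=-4, D=10]  = 14
Without intervention: Z = -A + 3  [with A=6]  = -3; B = max(E, Z) - 4  [with E=2, Z=-3]  = -2; X = min(A, E) - 3  [with A=6, E=2]  = -1; D = 3*E - B + 2  [with E=2, B=-2]  = 10; C = |X - D|  [with X=-1, D=10]  = 11.
Change = 14 − 11 = 3.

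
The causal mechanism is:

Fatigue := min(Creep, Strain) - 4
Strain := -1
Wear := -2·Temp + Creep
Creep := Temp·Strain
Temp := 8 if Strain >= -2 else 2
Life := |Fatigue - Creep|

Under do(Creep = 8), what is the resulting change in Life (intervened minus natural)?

9

The intervention breaks the incoming arrows to Creep: Creep := Temp·Strain no longer applies, and Creep = 8.
Fatigue = min(Creep, Strain) - 4  [with Creep=8, Strain=-1]  = -5
Life = |Fatigue - Creep|  [with Fatigue=-5, Creep=8]  = 13
Without intervention: Temp = 8 if Strain >= -2 else 2  [with Strain=-1]  = 8; Creep = Temp·Strain  [with Temp=8, Strain=-1]  = -8; Fatigue = min(Creep, Strain) - 4  [with Creep=-8, Strain=-1]  = -12; Life = |Fatigue - Creep|  [with Fatigue=-12, Creep=-8]  = 4.
Change = 13 − 4 = 9.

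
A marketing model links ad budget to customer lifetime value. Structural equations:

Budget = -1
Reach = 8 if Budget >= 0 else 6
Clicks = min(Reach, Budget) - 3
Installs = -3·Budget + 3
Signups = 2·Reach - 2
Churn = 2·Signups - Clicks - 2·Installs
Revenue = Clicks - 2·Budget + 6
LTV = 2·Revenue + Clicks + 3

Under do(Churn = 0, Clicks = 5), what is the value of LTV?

34

Setting Churn = 0, Clicks = 5 by intervention discards those variables' equations.
Revenue = Clicks - 2·Budget + 6  [with Clicks=5, Budget=-1]  = 13
LTV = 2·Revenue + Clicks + 3  [with Revenue=13, Clicks=5]  = 34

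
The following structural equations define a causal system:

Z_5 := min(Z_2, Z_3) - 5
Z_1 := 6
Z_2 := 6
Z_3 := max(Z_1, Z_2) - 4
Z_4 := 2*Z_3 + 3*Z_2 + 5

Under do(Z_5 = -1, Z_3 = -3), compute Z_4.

Under do(Z_5 = -1, Z_3 = -3), each intervened variable's structural equation is replaced by its fixed value.
Z_4 = 2*Z_3 + 3*Z_2 + 5  [with Z_3=-3, Z_2=6]  = 17

17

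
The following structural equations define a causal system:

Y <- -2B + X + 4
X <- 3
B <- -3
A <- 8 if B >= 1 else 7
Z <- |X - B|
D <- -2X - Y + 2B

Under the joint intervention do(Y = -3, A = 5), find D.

Setting Y = -3, A = 5 by intervention discards those variables' equations.
D = -2X - Y + 2B  [with X=3, Y=-3, B=-3]  = -9

-9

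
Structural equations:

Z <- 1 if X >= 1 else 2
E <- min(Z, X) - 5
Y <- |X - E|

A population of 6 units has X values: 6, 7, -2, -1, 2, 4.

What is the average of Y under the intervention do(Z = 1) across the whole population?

The intervention sets Z=1 in all 6 units regardless of X. Recomputing Y per unit gives 10, 11, 5, 5, 6, 8; average 7.5.

7.5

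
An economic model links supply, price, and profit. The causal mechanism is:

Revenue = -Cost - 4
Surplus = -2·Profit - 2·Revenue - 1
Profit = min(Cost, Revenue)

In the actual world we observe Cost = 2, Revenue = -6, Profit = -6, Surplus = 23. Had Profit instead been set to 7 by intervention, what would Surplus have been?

-3

The intervention breaks the incoming arrows to Profit: Profit = min(Cost, Revenue) no longer applies, and Profit = 7.
Revenue = -Cost - 4  [with Cost=2]  = -6
Surplus = -2·Profit - 2·Revenue - 1  [with Profit=7, Revenue=-6]  = -3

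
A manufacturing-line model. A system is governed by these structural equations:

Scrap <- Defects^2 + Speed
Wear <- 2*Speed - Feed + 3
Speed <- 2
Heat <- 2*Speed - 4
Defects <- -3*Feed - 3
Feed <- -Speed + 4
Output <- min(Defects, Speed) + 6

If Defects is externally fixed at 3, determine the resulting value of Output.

8

Under do(Defects=3), the mechanism Defects <- -3*Feed - 3 is discarded; Defects is fixed at 3.
Output = min(Defects, Speed) + 6  [with Defects=3, Speed=2]  = 8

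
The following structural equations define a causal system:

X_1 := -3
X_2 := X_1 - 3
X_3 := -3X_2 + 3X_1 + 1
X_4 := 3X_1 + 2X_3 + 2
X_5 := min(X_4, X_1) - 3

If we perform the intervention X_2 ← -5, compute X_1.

Under do(X_2=-5), the mechanism X_2 := X_1 - 3 is discarded; X_2 is fixed at -5.
X_1 is not downstream of the intervention, so its value is determined by the original equations.

-3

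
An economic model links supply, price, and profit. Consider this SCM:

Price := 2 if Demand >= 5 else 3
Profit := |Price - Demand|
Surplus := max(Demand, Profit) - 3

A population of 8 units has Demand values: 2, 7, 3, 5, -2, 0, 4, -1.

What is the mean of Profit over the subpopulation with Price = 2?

4

Observing Price=2 restricts to units where Price's equation naturally yields 2: Demand ∈ {7, 5}. In that subpopulation Profit = 5, 3, mean 4.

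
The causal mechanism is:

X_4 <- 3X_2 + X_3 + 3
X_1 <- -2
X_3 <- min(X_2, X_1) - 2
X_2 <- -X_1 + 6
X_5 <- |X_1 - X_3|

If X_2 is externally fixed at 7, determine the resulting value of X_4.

20

Under do(X_2=7), the mechanism X_2 <- -X_1 + 6 is discarded; X_2 is fixed at 7.
X_3 = min(X_2, X_1) - 2  [with X_2=7, X_1=-2]  = -4
X_4 = 3X_2 + X_3 + 3  [with X_2=7, X_3=-4]  = 20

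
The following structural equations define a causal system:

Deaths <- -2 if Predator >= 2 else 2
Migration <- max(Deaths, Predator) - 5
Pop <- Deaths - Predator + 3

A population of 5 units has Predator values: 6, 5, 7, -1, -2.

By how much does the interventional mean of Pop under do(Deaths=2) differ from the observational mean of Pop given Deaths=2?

Every unit gets Deaths=2 under the intervention. Pop values become -1, 0, -2, 6, 7; E[Pop|do(Deaths=2)] = 2.
Conditioning on Deaths=2 selects the 2 unit(s) with Predator ∈ {-1, -2}. Their Pop values: 6, 7. Mean = 6.5.
Difference = 2 − 6.5 = -4.5.

-4.5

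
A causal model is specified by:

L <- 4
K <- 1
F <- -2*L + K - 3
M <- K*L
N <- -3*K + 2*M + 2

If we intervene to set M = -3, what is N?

-7

Intervening sets M = -3 and removes its equation (M <- K*L).
N = -3*K + 2*M + 2  [with K=1, M=-3]  = -7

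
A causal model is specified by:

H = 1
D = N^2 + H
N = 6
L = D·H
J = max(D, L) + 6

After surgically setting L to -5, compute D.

37

Under do(L=-5), the mechanism L = D·H is discarded; L is fixed at -5.
Since D is not a descendant of the intervened variable, it is unaffected.
D = N^2 + H  [with N=6, H=1]  = 37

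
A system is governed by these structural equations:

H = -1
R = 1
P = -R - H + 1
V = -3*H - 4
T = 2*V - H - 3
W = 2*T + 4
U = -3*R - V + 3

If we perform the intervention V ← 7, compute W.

Under do(V=7), the mechanism V = -3*H - 4 is discarded; V is fixed at 7.
T = 2*V - H - 3  [with V=7, H=-1]  = 12
W = 2*T + 4  [with T=12]  = 28

28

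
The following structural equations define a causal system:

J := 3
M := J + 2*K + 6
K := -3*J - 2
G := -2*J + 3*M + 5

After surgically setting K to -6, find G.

-10

Under do(K=-6), the mechanism K := -3*J - 2 is discarded; K is fixed at -6.
M = J + 2*K + 6  [with J=3, K=-6]  = -3
G = -2*J + 3*M + 5  [with J=3, M=-3]  = -10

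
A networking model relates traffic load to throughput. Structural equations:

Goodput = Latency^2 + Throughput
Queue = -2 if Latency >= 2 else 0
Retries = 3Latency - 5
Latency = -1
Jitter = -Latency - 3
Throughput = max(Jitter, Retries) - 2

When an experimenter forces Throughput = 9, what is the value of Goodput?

10

The intervention breaks the incoming arrows to Throughput: Throughput = max(Jitter, Retries) - 2 no longer applies, and Throughput = 9.
Goodput = Latency^2 + Throughput  [with Latency=-1, Throughput=9]  = 10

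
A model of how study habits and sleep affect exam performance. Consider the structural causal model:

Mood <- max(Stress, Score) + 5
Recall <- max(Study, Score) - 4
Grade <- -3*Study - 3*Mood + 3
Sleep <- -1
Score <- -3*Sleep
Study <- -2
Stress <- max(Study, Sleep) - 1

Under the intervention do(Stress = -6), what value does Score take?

The intervention breaks the incoming arrows to Stress: Stress <- max(Study, Sleep) - 1 no longer applies, and Stress = -6.
Score is not downstream of the intervention, so its value is determined by the original equations.
Score = -3*Sleep  [with Sleep=-1]  = 3

3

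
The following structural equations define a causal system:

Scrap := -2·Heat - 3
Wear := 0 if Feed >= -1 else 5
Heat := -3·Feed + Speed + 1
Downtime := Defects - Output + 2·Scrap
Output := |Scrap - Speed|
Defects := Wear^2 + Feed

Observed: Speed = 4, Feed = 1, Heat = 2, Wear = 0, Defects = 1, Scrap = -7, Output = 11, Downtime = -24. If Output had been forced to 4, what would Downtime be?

do(Output=4) replaces the equation Output := |Scrap - Speed| with the constant Output = 4.
Heat = -3·Feed + Speed + 1  [with Feed=1, Speed=4]  = 2
Wear = 0 if Feed >= -1 else 5  [with Feed=1]  = 0
Defects = Wear^2 + Feed  [with Wear=0, Feed=1]  = 1
Scrap = -2·Heat - 3  [with Heat=2]  = -7
Downtime = Defects - Output + 2·Scrap  [with Defects=1, Output=4, Scrap=-7]  = -17

-17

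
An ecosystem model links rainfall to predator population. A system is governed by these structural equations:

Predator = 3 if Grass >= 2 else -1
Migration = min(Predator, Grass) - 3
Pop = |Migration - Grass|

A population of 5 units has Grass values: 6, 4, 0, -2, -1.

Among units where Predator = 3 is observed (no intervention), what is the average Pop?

5

Conditioning on Predator=3 selects the 2 unit(s) with Grass ∈ {6, 4}. Their Pop values: 6, 4. Mean = 5.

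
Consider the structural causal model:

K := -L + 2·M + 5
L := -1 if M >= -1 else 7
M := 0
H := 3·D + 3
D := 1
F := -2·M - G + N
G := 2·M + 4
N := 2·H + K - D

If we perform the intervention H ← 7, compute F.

15

do(H=7) replaces the equation H := 3·D + 3 with the constant H = 7.
G = 2·M + 4  [with M=0]  = 4
L = -1 if M >= -1 else 7  [with M=0]  = -1
K = -L + 2·M + 5  [with L=-1, M=0]  = 6
N = 2·H + K - D  [with H=7, K=6, D=1]  = 19
F = -2·M - G + N  [with M=0, G=4, N=19]  = 15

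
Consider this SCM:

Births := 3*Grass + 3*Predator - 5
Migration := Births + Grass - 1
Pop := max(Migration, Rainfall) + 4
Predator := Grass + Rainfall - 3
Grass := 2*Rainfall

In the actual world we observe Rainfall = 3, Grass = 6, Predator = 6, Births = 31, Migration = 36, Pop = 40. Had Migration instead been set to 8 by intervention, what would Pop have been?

The intervention breaks the incoming arrows to Migration: Migration := Births + Grass - 1 no longer applies, and Migration = 8.
Pop = max(Migration, Rainfall) + 4  [with Migration=8, Rainfall=3]  = 12

12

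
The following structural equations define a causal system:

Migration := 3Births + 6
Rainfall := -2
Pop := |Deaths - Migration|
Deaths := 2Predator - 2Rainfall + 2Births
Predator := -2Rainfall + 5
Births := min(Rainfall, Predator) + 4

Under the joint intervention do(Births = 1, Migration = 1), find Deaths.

24

The joint intervention fixes Births = 1, Migration = 1, removing each variable's own equation.
Predator = -2Rainfall + 5  [with Rainfall=-2]  = 9
Deaths = 2Predator - 2Rainfall + 2Births  [with Predator=9, Rainfall=-2, Births=1]  = 24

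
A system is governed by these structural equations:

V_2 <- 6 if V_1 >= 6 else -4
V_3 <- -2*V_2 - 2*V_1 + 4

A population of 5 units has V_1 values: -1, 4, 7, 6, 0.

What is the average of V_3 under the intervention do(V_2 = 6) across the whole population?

-14.4

do(V_2=6) breaks V_2's dependence on V_1. With V_2=6 fixed, V_3 across the units is -6, -16, -22, -20, -8, mean -14.4.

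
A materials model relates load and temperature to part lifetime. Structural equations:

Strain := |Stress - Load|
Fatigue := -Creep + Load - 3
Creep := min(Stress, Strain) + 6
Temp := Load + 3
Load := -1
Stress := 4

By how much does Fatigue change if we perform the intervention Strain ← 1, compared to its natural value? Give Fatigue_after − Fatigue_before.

3

The intervention breaks the incoming arrows to Strain: Strain := |Stress - Load| no longer applies, and Strain = 1.
Creep = min(Stress, Strain) + 6  [with Stress=4, Strain=1]  = 7
Fatigue = -Creep + Load - 3  [with Creep=7, Load=-1]  = -11
Without intervention: Strain = |Stress - Load|  [with Stress=4, Load=-1]  = 5; Creep = min(Stress, Strain) + 6  [with Stress=4, Strain=5]  = 10; Fatigue = -Creep + Load - 3  [with Creep=10, Load=-1]  = -14.
Change = -11 − (-14) = 3.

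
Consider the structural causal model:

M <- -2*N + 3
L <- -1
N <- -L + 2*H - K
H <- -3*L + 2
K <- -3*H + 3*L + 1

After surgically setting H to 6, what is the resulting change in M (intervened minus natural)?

-10

do(H=6) replaces the equation H <- -3*L + 2 with the constant H = 6.
K = -3*H + 3*L + 1  [with H=6, L=-1]  = -20
N = -L + 2*H - K  [with L=-1, H=6, K=-20]  = 33
M = -2*N + 3  [with N=33]  = -63
Without intervention: H = -3*L + 2  [with L=-1]  = 5; K = -3*H + 3*L + 1  [with H=5, L=-1]  = -17; N = -L + 2*H - K  [with L=-1, H=5, K=-17]  = 28; M = -2*N + 3  [with N=28]  = -53.
Change = -63 − (-53) = -10.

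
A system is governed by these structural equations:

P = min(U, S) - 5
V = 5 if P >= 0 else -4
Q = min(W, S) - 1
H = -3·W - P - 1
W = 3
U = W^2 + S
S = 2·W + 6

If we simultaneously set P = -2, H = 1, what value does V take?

Under do(P = -2, H = 1), each intervened variable's structural equation is replaced by its fixed value.
V = 5 if P >= 0 else -4  [with P=-2]  = -4

-4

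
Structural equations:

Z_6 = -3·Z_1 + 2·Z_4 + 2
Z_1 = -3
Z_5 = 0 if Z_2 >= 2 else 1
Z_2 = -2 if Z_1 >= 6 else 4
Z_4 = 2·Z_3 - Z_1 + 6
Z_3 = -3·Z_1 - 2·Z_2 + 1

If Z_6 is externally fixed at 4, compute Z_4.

do(Z_6=4) replaces the equation Z_6 = -3·Z_1 + 2·Z_4 + 2 with the constant Z_6 = 4.
No directed path runs from Z_6 to Z_4, so Z_4 keeps its natural value.
Z_2 = -2 if Z_1 >= 6 else 4  [with Z_1=-3]  = 4
Z_3 = -3·Z_1 - 2·Z_2 + 1  [with Z_1=-3, Z_2=4]  = 2
Z_4 = 2·Z_3 - Z_1 + 6  [with Z_3=2, Z_1=-3]  = 13

13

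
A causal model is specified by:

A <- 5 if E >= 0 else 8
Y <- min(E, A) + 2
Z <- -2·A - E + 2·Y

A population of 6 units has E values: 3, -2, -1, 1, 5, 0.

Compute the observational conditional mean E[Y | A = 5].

4.25

Observing A=5 restricts to units where A's equation naturally yields 5: E ∈ {3, 1, 5, 0}. In that subpopulation Y = 5, 3, 7, 2, mean 4.25.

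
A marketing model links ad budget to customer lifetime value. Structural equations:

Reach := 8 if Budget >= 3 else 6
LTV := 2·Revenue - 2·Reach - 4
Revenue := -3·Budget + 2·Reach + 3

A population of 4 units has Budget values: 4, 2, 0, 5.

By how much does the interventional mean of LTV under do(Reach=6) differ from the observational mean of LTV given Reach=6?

Under do(Reach=6), Reach's equation is replaced by Reach=6 for every unit. Per-unit LTV: -10, 2, 14, -16. Mean = -2.5.
E[LTV|Reach=6] averages over only the 2 units with Reach=6 (Budget = 2, 0): LTV = 2, 14, mean 8.
Difference = -2.5 − 8 = -10.5.

-10.5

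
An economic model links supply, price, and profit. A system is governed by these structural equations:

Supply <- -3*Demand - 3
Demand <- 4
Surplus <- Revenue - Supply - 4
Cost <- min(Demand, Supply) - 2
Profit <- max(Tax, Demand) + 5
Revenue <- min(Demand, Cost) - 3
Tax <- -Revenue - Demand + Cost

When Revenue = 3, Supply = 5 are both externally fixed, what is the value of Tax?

-5

The joint intervention fixes Revenue = 3, Supply = 5, removing each variable's own equation.
Cost = min(Demand, Supply) - 2  [with Demand=4, Supply=5]  = 2
Tax = -Revenue - Demand + Cost  [with Revenue=3, Demand=4, Cost=2]  = -5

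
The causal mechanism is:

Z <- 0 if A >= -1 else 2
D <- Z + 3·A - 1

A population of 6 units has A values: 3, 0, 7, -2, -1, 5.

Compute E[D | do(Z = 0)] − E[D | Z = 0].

The intervention sets Z=0 in all 6 units regardless of A. Recomputing D per unit gives 8, -1, 20, -7, -4, 14; average 5.
E[D|Z=0] averages over only the 5 units with Z=0 (A = 3, 0, 7, -1, 5): D = 8, -1, 20, -4, 14, mean 7.4.
Difference = 5 − 7.4 = -2.4.

-2.4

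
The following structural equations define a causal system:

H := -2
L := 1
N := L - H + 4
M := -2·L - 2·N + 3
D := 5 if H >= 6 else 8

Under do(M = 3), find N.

Under do(M=3), the mechanism M := -2·L - 2·N + 3 is discarded; M is fixed at 3.
Since N is not a descendant of the intervened variable, it is unaffected.
N = L - H + 4  [with L=1, H=-2]  = 7

7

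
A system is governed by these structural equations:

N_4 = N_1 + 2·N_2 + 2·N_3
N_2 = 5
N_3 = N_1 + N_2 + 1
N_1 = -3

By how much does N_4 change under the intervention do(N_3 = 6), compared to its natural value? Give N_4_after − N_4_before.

The intervention breaks the incoming arrows to N_3: N_3 = N_1 + N_2 + 1 no longer applies, and N_3 = 6.
N_4 = N_1 + 2·N_2 + 2·N_3  [with N_1=-3, N_2=5, N_3=6]  = 19
Without intervention: N_3 = N_1 + N_2 + 1  [with N_1=-3, N_2=5]  = 3; N_4 = N_1 + 2·N_2 + 2·N_3  [with N_1=-3, N_2=5, N_3=3]  = 13.
Change = 19 − 13 = 6.

6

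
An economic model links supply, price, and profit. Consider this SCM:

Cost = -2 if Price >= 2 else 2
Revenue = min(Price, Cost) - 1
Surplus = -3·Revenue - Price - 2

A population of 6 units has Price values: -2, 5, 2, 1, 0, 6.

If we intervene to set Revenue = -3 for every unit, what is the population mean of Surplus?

do(Revenue=-3) breaks Revenue's dependence on Price. With Revenue=-3 fixed, Surplus across the units is 9, 2, 5, 6, 7, 1, mean 5.

5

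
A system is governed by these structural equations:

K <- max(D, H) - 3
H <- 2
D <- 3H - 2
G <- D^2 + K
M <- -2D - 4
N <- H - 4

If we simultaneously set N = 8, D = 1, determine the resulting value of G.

The joint intervention fixes N = 8, D = 1, removing each variable's own equation.
K = max(D, H) - 3  [with D=1, H=2]  = -1
G = D^2 + K  [with D=1, K=-1]  = 0

0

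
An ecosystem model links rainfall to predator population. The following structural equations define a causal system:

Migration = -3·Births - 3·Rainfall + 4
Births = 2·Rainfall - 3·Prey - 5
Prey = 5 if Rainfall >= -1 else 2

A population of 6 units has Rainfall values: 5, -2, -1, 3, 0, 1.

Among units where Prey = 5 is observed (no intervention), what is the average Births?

-16.8

Conditioning on Prey=5 selects the 5 unit(s) with Rainfall ∈ {5, -1, 3, 0, 1}. Their Births values: -10, -22, -14, -20, -18. Mean = -16.8.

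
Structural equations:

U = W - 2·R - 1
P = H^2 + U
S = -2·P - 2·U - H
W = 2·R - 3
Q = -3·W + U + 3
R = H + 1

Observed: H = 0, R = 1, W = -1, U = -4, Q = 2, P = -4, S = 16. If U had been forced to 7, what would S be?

-28

The intervention breaks the incoming arrows to U: U = W - 2·R - 1 no longer applies, and U = 7.
P = H^2 + U  [with H=0, U=7]  = 7
S = -2·P - 2·U - H  [with P=7, U=7, H=0]  = -28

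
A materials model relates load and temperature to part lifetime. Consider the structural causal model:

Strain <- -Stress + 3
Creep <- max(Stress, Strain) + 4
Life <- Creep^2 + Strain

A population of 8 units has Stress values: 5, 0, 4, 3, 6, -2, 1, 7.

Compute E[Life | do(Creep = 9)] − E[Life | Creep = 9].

-1.5

Under do(Creep=9), Creep's equation is replaced by Creep=9 for every unit. Per-unit Life: 79, 84, 80, 81, 78, 86, 83, 77. Mean = 81.
E[Life|Creep=9] averages over only the 2 units with Creep=9 (Stress = 5, -2): Life = 79, 86, mean 82.5.
Difference = 81 − 82.5 = -1.5.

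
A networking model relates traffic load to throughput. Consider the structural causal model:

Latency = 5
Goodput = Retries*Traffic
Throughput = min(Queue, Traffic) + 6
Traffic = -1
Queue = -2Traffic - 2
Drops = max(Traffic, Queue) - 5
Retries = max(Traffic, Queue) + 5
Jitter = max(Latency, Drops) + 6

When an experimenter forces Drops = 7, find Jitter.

13

Under do(Drops=7), the mechanism Drops = max(Traffic, Queue) - 5 is discarded; Drops is fixed at 7.
Jitter = max(Latency, Drops) + 6  [with Latency=5, Drops=7]  = 13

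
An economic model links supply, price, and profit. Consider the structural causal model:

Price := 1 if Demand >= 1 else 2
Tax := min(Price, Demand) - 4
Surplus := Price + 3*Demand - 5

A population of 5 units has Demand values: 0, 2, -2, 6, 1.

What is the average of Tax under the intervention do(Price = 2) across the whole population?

Under do(Price=2), Price's equation is replaced by Price=2 for every unit. Per-unit Tax: -4, -2, -6, -2, -3. Mean = -3.4.

-3.4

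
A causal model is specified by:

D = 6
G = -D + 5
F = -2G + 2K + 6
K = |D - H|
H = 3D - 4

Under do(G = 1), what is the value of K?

Under do(G=1), the mechanism G = -D + 5 is discarded; G is fixed at 1.
Since K is not a descendant of the intervened variable, it is unaffected.
H = 3D - 4  [with D=6]  = 14
K = |D - H|  [with D=6, H=14]  = 8

8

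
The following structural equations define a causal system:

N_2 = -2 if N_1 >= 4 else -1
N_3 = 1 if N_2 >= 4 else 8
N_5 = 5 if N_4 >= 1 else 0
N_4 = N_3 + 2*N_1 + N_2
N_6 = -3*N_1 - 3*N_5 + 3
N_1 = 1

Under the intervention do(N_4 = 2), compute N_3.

8

Under do(N_4=2), the mechanism N_4 = N_3 + 2*N_1 + N_2 is discarded; N_4 is fixed at 2.
Since N_3 is not a descendant of the intervened variable, it is unaffected.
N_2 = -2 if N_1 >= 4 else -1  [with N_1=1]  = -1
N_3 = 1 if N_2 >= 4 else 8  [with N_2=-1]  = 8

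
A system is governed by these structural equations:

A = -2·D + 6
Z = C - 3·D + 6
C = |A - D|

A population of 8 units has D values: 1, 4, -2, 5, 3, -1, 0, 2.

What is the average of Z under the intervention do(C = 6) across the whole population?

do(C=6) breaks C's dependence on D. With C=6 fixed, Z across the units is 9, 0, 18, -3, 3, 15, 12, 6, mean 7.5.

7.5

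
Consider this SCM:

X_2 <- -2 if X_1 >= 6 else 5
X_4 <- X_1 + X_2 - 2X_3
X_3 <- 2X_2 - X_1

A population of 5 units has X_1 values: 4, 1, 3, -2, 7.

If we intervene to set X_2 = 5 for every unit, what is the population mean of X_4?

Under do(X_2=5), X_2's equation is replaced by X_2=5 for every unit. Per-unit X_4: -3, -12, -6, -21, 6. Mean = -7.2.

-7.2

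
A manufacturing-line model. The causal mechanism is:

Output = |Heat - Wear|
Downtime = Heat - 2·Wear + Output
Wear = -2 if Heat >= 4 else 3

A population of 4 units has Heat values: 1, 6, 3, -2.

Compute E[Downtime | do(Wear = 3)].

do(Wear=3) breaks Wear's dependence on Heat. With Wear=3 fixed, Downtime across the units is -3, 3, -3, -3, mean -1.5.

-1.5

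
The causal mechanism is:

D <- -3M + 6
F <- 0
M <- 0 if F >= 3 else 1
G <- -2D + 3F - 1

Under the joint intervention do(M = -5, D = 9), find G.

Setting M = -5, D = 9 by intervention discards those variables' equations.
G = -2D + 3F - 1  [with D=9, F=0]  = -19

-19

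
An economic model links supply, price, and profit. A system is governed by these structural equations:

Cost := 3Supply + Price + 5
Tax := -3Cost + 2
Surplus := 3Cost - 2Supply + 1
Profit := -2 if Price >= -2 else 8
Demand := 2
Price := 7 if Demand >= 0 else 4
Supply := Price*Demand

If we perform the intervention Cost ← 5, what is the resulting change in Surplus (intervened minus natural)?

-147

The intervention breaks the incoming arrows to Cost: Cost := 3Supply + Price + 5 no longer applies, and Cost = 5.
Price = 7 if Demand >= 0 else 4  [with Demand=2]  = 7
Supply = Price*Demand  [with Price=7, Demand=2]  = 14
Surplus = 3Cost - 2Supply + 1  [with Cost=5, Supply=14]  = -12
Without intervention: Price = 7 if Demand >= 0 else 4  [with Demand=2]  = 7; Supply = Price*Demand  [with Price=7, Demand=2]  = 14; Cost = 3Supply + Price + 5  [with Supply=14, Price=7]  = 54; Surplus = 3Cost - 2Supply + 1  [with Cost=54, Supply=14]  = 135.
Change = -12 − 135 = -147.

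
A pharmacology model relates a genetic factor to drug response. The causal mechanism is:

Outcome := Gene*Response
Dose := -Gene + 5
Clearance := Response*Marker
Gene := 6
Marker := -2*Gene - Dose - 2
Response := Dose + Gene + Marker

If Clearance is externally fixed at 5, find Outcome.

-48

The intervention breaks the incoming arrows to Clearance: Clearance := Response*Marker no longer applies, and Clearance = 5.
Since Outcome is not a descendant of the intervened variable, it is unaffected.
Dose = -Gene + 5  [with Gene=6]  = -1
Marker = -2*Gene - Dose - 2  [with Gene=6, Dose=-1]  = -13
Response = Dose + Gene + Marker  [with Dose=-1, Gene=6, Marker=-13]  = -8
Outcome = Gene*Response  [with Gene=6, Response=-8]  = -48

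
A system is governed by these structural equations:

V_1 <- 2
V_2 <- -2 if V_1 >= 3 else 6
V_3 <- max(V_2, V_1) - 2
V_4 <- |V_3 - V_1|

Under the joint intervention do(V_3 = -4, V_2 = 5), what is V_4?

6

The joint intervention fixes V_3 = -4, V_2 = 5, removing each variable's own equation.
V_4 = |V_3 - V_1|  [with V_3=-4, V_1=2]  = 6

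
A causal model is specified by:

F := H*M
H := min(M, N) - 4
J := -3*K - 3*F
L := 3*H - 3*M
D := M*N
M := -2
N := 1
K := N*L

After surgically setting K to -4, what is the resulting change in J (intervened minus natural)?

Under do(K=-4), the mechanism K := N*L is discarded; K is fixed at -4.
H = min(M, N) - 4  [with M=-2, N=1]  = -6
F = H*M  [with H=-6, M=-2]  = 12
J = -3*K - 3*F  [with K=-4, F=12]  = -24
Without intervention: H = min(M, N) - 4  [with M=-2, N=1]  = -6; L = 3*H - 3*M  [with H=-6, M=-2]  = -12; K = N*L  [with N=1, L=-12]  = -12; F = H*M  [with H=-6, M=-2]  = 12; J = -3*K - 3*F  [with K=-12, F=12]  = 0.
Change = -24 − 0 = -24.

-24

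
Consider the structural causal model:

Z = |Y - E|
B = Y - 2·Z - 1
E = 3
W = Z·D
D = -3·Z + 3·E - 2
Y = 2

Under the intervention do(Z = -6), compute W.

-150

The intervention breaks the incoming arrows to Z: Z = |Y - E| no longer applies, and Z = -6.
D = -3·Z + 3·E - 2  [with Z=-6, E=3]  = 25
W = Z·D  [with Z=-6, D=25]  = -150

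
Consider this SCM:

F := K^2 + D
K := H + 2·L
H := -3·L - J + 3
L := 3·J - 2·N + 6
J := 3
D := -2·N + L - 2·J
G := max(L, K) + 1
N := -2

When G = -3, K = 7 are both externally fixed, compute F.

66

Under do(G = -3, K = 7), each intervened variable's structural equation is replaced by its fixed value.
L = 3·J - 2·N + 6  [with J=3, N=-2]  = 19
D = -2·N + L - 2·J  [with N=-2, L=19, J=3]  = 17
F = K^2 + D  [with K=7, D=17]  = 66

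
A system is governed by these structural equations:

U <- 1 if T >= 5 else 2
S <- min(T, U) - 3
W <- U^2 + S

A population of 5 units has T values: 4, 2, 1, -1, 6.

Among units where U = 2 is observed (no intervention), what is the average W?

E[W|U=2] averages over only the 4 units with U=2 (T = 4, 2, 1, -1): W = 3, 3, 2, 0, mean 2.

2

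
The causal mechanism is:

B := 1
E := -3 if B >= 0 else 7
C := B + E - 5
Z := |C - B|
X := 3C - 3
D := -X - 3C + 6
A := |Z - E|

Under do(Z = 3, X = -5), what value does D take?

The joint intervention fixes Z = 3, X = -5, removing each variable's own equation.
E = -3 if B >= 0 else 7  [with B=1]  = -3
C = B + E - 5  [with B=1, E=-3]  = -7
D = -X - 3C + 6  [with X=-5, C=-7]  = 32

32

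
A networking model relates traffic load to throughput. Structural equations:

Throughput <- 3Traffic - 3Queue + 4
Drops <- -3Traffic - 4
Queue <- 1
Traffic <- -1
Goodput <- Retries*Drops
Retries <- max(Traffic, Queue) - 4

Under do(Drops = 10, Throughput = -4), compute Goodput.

Setting Drops = 10, Throughput = -4 by intervention discards those variables' equations.
Retries = max(Traffic, Queue) - 4  [with Traffic=-1, Queue=1]  = -3
Goodput = Retries*Drops  [with Retries=-3, Drops=10]  = -30

-30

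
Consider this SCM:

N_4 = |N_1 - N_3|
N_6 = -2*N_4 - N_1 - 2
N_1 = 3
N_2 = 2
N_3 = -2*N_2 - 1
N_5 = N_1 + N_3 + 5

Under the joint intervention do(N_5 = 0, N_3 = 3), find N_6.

The joint intervention fixes N_5 = 0, N_3 = 3, removing each variable's own equation.
N_4 = |N_1 - N_3|  [with N_1=3, N_3=3]  = 0
N_6 = -2*N_4 - N_1 - 2  [with N_4=0, N_1=3]  = -5

-5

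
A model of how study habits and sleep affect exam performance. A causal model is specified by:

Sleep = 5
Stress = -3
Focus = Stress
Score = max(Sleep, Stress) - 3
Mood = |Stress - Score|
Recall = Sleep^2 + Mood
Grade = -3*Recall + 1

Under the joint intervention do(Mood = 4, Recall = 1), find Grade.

-2

Under do(Mood = 4, Recall = 1), each intervened variable's structural equation is replaced by its fixed value.
Grade = -3*Recall + 1  [with Recall=1]  = -2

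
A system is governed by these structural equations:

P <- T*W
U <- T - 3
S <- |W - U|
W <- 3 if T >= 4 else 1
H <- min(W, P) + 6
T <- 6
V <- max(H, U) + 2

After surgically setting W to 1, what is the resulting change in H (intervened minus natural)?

do(W=1) replaces the equation W <- 3 if T >= 4 else 1 with the constant W = 1.
P = T*W  [with T=6, W=1]  = 6
H = min(W, P) + 6  [with W=1, P=6]  = 7
Without intervention: W = 3 if T >= 4 else 1  [with T=6]  = 3; P = T*W  [with T=6, W=3]  = 18; H = min(W, P) + 6  [with W=3, P=18]  = 9.
Change = 7 − 9 = -2.

-2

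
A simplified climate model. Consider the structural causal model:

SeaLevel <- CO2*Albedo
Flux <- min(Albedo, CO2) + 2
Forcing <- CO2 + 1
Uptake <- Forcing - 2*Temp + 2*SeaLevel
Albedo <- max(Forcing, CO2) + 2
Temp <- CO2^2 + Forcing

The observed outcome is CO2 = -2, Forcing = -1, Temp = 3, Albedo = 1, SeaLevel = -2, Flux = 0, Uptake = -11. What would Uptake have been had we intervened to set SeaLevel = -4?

Under do(SeaLevel=-4), the mechanism SeaLevel <- CO2*Albedo is discarded; SeaLevel is fixed at -4.
Forcing = CO2 + 1  [with CO2=-2]  = -1
Temp = CO2^2 + Forcing  [with CO2=-2, Forcing=-1]  = 3
Uptake = Forcing - 2*Temp + 2*SeaLevel  [with Forcing=-1, Temp=3, SeaLevel=-4]  = -15

-15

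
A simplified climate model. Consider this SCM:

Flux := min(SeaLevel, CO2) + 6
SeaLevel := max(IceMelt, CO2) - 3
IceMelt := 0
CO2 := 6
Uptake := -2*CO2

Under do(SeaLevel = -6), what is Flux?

The intervention breaks the incoming arrows to SeaLevel: SeaLevel := max(IceMelt, CO2) - 3 no longer applies, and SeaLevel = -6.
Flux = min(SeaLevel, CO2) + 6  [with SeaLevel=-6, CO2=6]  = 0

0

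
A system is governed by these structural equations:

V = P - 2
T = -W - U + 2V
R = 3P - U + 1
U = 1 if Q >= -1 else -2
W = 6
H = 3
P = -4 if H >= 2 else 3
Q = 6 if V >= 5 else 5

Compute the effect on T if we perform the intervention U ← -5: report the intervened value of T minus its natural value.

6

Intervening sets U = -5 and removes its equation (U = 1 if Q >= -1 else -2).
P = -4 if H >= 2 else 3  [with H=3]  = -4
V = P - 2  [with P=-4]  = -6
T = -W - U + 2V  [with W=6, U=-5, V=-6]  = -13
Without intervention: P = -4 if H >= 2 else 3  [with H=3]  = -4; V = P - 2  [with P=-4]  = -6; Q = 6 if V >= 5 else 5  [with V=-6]  = 5; U = 1 if Q >= -1 else -2  [with Q=5]  = 1; T = -W - U + 2V  [with W=6, U=1, V=-6]  = -19.
Change = -13 − (-19) = 6.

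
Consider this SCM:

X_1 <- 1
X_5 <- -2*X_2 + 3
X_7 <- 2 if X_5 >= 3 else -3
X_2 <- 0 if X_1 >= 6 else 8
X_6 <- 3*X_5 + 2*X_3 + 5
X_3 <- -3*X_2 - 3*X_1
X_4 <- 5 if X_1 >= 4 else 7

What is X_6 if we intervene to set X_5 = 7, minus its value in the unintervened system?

60

The intervention breaks the incoming arrows to X_5: X_5 <- -2*X_2 + 3 no longer applies, and X_5 = 7.
X_2 = 0 if X_1 >= 6 else 8  [with X_1=1]  = 8
X_3 = -3*X_2 - 3*X_1  [with X_2=8, X_1=1]  = -27
X_6 = 3*X_5 + 2*X_3 + 5  [with X_5=7, X_3=-27]  = -28
Without intervention: X_2 = 0 if X_1 >= 6 else 8  [with X_1=1]  = 8; X_3 = -3*X_2 - 3*X_1  [with X_2=8, X_1=1]  = -27; X_5 = -2*X_2 + 3  [with X_2=8]  = -13; X_6 = 3*X_5 + 2*X_3 + 5  [with X_5=-13, X_3=-27]  = -88.
Change = -28 − (-88) = 60.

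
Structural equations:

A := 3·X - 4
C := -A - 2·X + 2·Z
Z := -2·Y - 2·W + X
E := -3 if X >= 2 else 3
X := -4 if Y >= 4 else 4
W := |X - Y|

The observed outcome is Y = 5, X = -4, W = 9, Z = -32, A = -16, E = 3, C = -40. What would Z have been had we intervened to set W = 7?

The intervention breaks the incoming arrows to W: W := |X - Y| no longer applies, and W = 7.
X = -4 if Y >= 4 else 4  [with Y=5]  = -4
Z = -2·Y - 2·W + X  [with Y=5, W=7, X=-4]  = -28

-28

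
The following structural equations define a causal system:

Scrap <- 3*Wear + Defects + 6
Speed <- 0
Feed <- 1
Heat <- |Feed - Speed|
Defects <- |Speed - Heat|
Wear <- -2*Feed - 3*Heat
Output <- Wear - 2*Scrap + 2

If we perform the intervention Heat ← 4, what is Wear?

The intervention breaks the incoming arrows to Heat: Heat <- |Feed - Speed| no longer applies, and Heat = 4.
Wear = -2*Feed - 3*Heat  [with Feed=1, Heat=4]  = -14

-14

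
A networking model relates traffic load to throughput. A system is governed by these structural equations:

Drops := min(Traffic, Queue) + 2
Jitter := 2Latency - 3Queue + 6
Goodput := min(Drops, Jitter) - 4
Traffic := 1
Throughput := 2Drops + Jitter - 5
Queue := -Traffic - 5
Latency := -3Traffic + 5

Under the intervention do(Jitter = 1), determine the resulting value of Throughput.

-12

The intervention breaks the incoming arrows to Jitter: Jitter := 2Latency - 3Queue + 6 no longer applies, and Jitter = 1.
Queue = -Traffic - 5  [with Traffic=1]  = -6
Drops = min(Traffic, Queue) + 2  [with Traffic=1, Queue=-6]  = -4
Throughput = 2Drops + Jitter - 5  [with Drops=-4, Jitter=1]  = -12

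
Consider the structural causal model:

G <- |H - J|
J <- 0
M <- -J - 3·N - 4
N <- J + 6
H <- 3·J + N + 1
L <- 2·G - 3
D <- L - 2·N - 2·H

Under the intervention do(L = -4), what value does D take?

-30

The intervention breaks the incoming arrows to L: L <- 2·G - 3 no longer applies, and L = -4.
N = J + 6  [with J=0]  = 6
H = 3·J + N + 1  [with J=0, N=6]  = 7
D = L - 2·N - 2·H  [with L=-4, N=6, H=7]  = -30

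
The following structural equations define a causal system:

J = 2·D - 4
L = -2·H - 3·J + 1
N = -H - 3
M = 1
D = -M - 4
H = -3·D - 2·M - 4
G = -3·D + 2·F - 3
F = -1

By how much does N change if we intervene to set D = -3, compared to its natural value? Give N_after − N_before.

6

The intervention breaks the incoming arrows to D: D = -M - 4 no longer applies, and D = -3.
H = -3·D - 2·M - 4  [with D=-3, M=1]  = 3
N = -H - 3  [with H=3]  = -6
Without intervention: D = -M - 4  [with M=1]  = -5; H = -3·D - 2·M - 4  [with D=-5, M=1]  = 9; N = -H - 3  [with H=9]  = -12.
Change = -6 − (-12) = 6.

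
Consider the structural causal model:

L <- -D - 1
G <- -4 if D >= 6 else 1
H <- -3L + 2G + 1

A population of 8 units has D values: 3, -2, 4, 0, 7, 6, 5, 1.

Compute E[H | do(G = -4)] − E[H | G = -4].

-10.5

The intervention sets G=-4 in all 8 units regardless of D. Recomputing H per unit gives 5, -10, 8, -4, 17, 14, 11, -1; average 5.
Observing G=-4 restricts to units where G's equation naturally yields -4: D ∈ {7, 6}. In that subpopulation H = 17, 14, mean 15.5.
Difference = 5 − 15.5 = -10.5.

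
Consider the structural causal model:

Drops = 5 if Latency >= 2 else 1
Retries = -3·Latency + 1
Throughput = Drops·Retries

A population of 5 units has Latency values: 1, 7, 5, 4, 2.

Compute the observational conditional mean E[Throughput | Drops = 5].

-62.5

E[Throughput|Drops=5] averages over only the 4 units with Drops=5 (Latency = 7, 5, 4, 2): Throughput = -100, -70, -55, -25, mean -62.5.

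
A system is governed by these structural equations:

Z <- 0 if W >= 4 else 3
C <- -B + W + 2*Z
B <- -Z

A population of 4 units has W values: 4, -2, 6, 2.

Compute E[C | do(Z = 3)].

Every unit gets Z=3 under the intervention. C values become 13, 7, 15, 11; E[C|do(Z=3)] = 11.5.

11.5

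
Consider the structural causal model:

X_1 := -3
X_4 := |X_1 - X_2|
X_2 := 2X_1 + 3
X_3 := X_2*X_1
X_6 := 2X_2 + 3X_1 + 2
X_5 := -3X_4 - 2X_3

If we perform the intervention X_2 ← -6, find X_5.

-45

do(X_2=-6) replaces the equation X_2 := 2X_1 + 3 with the constant X_2 = -6.
X_3 = X_2*X_1  [with X_2=-6, X_1=-3]  = 18
X_4 = |X_1 - X_2|  [with X_1=-3, X_2=-6]  = 3
X_5 = -3X_4 - 2X_3  [with X_4=3, X_3=18]  = -45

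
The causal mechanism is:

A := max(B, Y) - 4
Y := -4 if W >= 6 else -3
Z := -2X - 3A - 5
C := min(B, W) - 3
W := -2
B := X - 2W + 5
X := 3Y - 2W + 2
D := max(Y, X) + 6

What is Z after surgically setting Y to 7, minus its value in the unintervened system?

-150

Under do(Y=7), the mechanism Y := -4 if W >= 6 else -3 is discarded; Y is fixed at 7.
X = 3Y - 2W + 2  [with Y=7, W=-2]  = 27
B = X - 2W + 5  [with X=27, W=-2]  = 36
A = max(B, Y) - 4  [with B=36, Y=7]  = 32
Z = -2X - 3A - 5  [with X=27, A=32]  = -155
Without intervention: Y = -4 if W >= 6 else -3  [with W=-2]  = -3; X = 3Y - 2W + 2  [with Y=-3, W=-2]  = -3; B = X - 2W + 5  [with X=-3, W=-2]  = 6; A = max(B, Y) - 4  [with B=6, Y=-3]  = 2; Z = -2X - 3A - 5  [with X=-3, A=2]  = -5.
Change = -155 − (-5) = -150.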